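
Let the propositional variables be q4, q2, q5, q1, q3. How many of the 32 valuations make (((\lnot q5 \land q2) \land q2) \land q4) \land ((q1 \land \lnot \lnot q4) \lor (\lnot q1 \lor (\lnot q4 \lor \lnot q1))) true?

4

Initial set: {T ((((\lnot q5 \land q2) \land q2) \land q4) \land ((q1 \land \lnot \lnot q4) \lor (\lnot q1 \lor (\lnot q4 \lor \lnot q1))))}.
T ((((\lnot q5 \land q2) \land q2) \land q4) \land ((q1 \land \lnot \lnot q4) \lor (\lnot q1 \lor (\lnot q4 \lor \lnot q1)))): α-rule — add T (((\lnot q5 \land q2) \land q2) \land q4), T ((q1 \land \lnot \lnot q4) \lor (\lnot q1 \lor (\lnot q4 \lor \lnot q1))).
T (((\lnot q5 \land q2) \land q2) \land q4): α-rule — add T ((\lnot q5 \land q2) \land q2), T q4.
T ((\lnot q5 \land q2) \land q2): α-rule — add T (\lnot q5 \land q2), T q2.
T (\lnot q5 \land q2): α-rule — add T \lnot q5, T q2.
T ((q1 \land \lnot \lnot q4) \lor (\lnot q1 \lor (\lnot q4 \lor \lnot q1))): β-rule — branch into T (q1 \land \lnot \lnot q4)  //  T (\lnot q1 \lor (\lnot q4 \lor \lnot q1)).
  branch 1 (add T (q1 \land \lnot \lnot q4)):
    T (q1 \land \lnot \lnot q4): α-rule — add T q1, T \lnot \lnot q4.
    T \lnot \lnot q4: drop double negation, giving T q4.
    ○ open, literals {q1=true, q2=true, q4=true, q5=false}.
  branch 2 (add T (\lnot q1 \lor (\lnot q4 \lor \lnot q1))):
    T (\lnot q1 \lor (\lnot q4 \lor \lnot q1)): β-rule — branch into T \lnot q1  //  T (\lnot q4 \lor \lnot q1).
      branch 2.1 (add T \lnot q1):
        ○ open, literals {q1=false, q2=true, q4=true, q5=false}.
      branch 2.2 (add T (\lnot q4 \lor \lnot q1)):
        T (\lnot q4 \lor \lnot q1): β-rule — branch into T \lnot q4  //  T \lnot q1.
          branch 2.2.1 (add T \lnot q4):
            × closes — contains both q4 and \lnot q4.
          branch 2.2.2 (add T \lnot q1):
            ○ open, literals {q1=false, q2=true, q4=true, q5=false}.
1 branch closed, 3 open.
Each open branch fixes some atoms; the unmentioned ones are free. Counting distinct full assignments: branch {q1=true, q2=true, q4=true, q5=false} (q3) contributes 2 new; branch {q1=false, q2=true, q4=true, q5=false} (q3) contributes 2 new; branch {q1=false, q2=true, q4=true, q5=false} (q3) contributes 0 new. Total: 4.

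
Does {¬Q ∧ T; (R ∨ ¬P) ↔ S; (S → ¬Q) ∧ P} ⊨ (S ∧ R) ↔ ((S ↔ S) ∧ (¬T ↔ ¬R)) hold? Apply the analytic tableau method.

Initial set: {(¬Q ∧ T); ((R ∨ ¬P) ↔ S); ((S → ¬Q) ∧ P); ¬((S ∧ R) ↔ ((S ↔ S) ∧ (¬T ↔ ¬R)))}.
(¬Q ∧ T): α-rule — add ¬Q, T.
((S → ¬Q) ∧ P): α-rule — add (S → ¬Q), P.
((R ∨ ¬P) ↔ S): β-rule — branch into (R ∨ ¬P), S  //  ¬(R ∨ ¬P), ¬S.
  branch 1 (add (R ∨ ¬P), S):
    ¬((S ∧ R) ↔ ((S ↔ S) ∧ (¬T ↔ ¬R))): β-rule — branch into (S ∧ R), ¬((S ↔ S) ∧ (¬T ↔ ¬R))  //  ¬(S ∧ R), ((S ↔ S) ∧ (¬T ↔ ¬R)).
      branch 1.1 (add (S ∧ R), ¬((S ↔ S) ∧ (¬T ↔ ¬R))):
        (S ∧ R): α-rule — add S, R.
        (S → ¬Q): β-rule — branch into ¬S  //  ¬Q.
          branch 1.1.1 (add ¬S):
            × closes — contains both S and ¬S.
          branch 1.1.2 (add ¬Q):
            (R ∨ ¬P): β-rule — branch into R  //  ¬P.
              branch 1.1.2.1 (add R):
                ¬((S ↔ S) ∧ (¬T ↔ ¬R)): β-rule — branch into ¬(S ↔ S)  //  ¬(¬T ↔ ¬R).
                  branch 1.1.2.1.1 (add ¬(S ↔ S)):
                    ¬(S ↔ S): β-rule — branch into S, ¬S  //  ¬S, S.
                      branch 1.1.2.1.1.1 (add S, ¬S):
                        × closes — contains both S and ¬S.
                      branch 1.1.2.1.1.2 (add ¬S, S):
                        × closes — contains both S and ¬S.
                  branch 1.1.2.1.2 (add ¬(¬T ↔ ¬R)):
                    ¬(¬T ↔ ¬R): β-rule — branch into ¬T, ¬¬R  //  ¬¬T, ¬R.
                      branch 1.1.2.1.2.1 (add ¬T, ¬¬R):
                        × closes — contains both T and ¬T.
                      branch 1.1.2.1.2.2 (add ¬¬T, ¬R):
                        × closes — contains both R and ¬R.
              branch 1.1.2.2 (add ¬P):
                × closes — contains both P and ¬P.
      branch 1.2 (add ¬(S ∧ R), ((S ↔ S) ∧ (¬T ↔ ¬R))):
        ((S ↔ S) ∧ (¬T ↔ ¬R)): α-rule — add (S ↔ S), (¬T ↔ ¬R).
        (S → ¬Q): β-rule — branch into ¬S  //  ¬Q.
          branch 1.2.1 (add ¬S):
            × closes — contains both S and ¬S.
          branch 1.2.2 (add ¬Q):
            (R ∨ ¬P): β-rule — branch into R  //  ¬P.
              branch 1.2.2.1 (add R):
                ¬(S ∧ R): β-rule — branch into ¬S  //  ¬R.
                  branch 1.2.2.1.1 (add ¬S):
                    × closes — contains both S and ¬S.
                  branch 1.2.2.1.2 (add ¬R):
                    × closes — contains both R and ¬R.
              branch 1.2.2.2 (add ¬P):
                × closes — contains both P and ¬P.
  branch 2 (add ¬(R ∨ ¬P), ¬S):
    ¬(R ∨ ¬P): α-rule — add ¬R, ¬¬P.
    ¬((S ∧ R) ↔ ((S ↔ S) ∧ (¬T ↔ ¬R))): β-rule — branch into (S ∧ R), ¬((S ↔ S) ∧ (¬T ↔ ¬R))  //  ¬(S ∧ R), ((S ↔ S) ∧ (¬T ↔ ¬R)).
      branch 2.1 (add (S ∧ R), ¬((S ↔ S) ∧ (¬T ↔ ¬R))):
        (S ∧ R): α-rule — add S, R.
        × closes — contains both S and ¬S.
      branch 2.2 (add ¬(S ∧ R), ((S ↔ S) ∧ (¬T ↔ ¬R))):
        ((S ↔ S) ∧ (¬T ↔ ¬R)): α-rule — add (S ↔ S), (¬T ↔ ¬R).
        (S → ¬Q): β-rule — branch into ¬S  //  ¬Q.
          branch 2.2.1 (add ¬S):
            ¬(S ∧ R): β-rule — branch into ¬S  //  ¬R.
              branch 2.2.1.1 (add ¬S):
                (S ↔ S): β-rule — branch into S, S  //  ¬S, ¬S.
                  branch 2.2.1.1.1 (add S, S):
                    × closes — contains both S and ¬S.
                  branch 2.2.1.1.2 (add ¬S, ¬S):
                    (¬T ↔ ¬R): β-rule — branch into ¬T, ¬R  //  ¬¬T, ¬¬R.
                      branch 2.2.1.1.2.1 (add ¬T, ¬R):
                        × closes — contains both T and ¬T.
                      branch 2.2.1.1.2.2 (add ¬¬T, ¬¬R):
                        × closes — contains both R and ¬R.
              branch 2.2.1.2 (add ¬R):
                (S ↔ S): β-rule — branch into S, S  //  ¬S, ¬S.
                  branch 2.2.1.2.1 (add S, S):
                    × closes — contains both S and ¬S.
                  branch 2.2.1.2.2 (add ¬S, ¬S):
                    (¬T ↔ ¬R): β-rule — branch into ¬T, ¬R  //  ¬¬T, ¬¬R.
                      branch 2.2.1.2.2.1 (add ¬T, ¬R):
                        × closes — contains both T and ¬T.
                      branch 2.2.1.2.2.2 (add ¬¬T, ¬¬R):
                        × closes — contains both R and ¬R.
          branch 2.2.2 (add ¬Q):
            ¬(S ∧ R): β-rule — branch into ¬S  //  ¬R.
              branch 2.2.2.1 (add ¬S):
                (S ↔ S): β-rule — branch into S, S  //  ¬S, ¬S.
                  branch 2.2.2.1.1 (add S, S):
                    × closes — contains both S and ¬S.
                  branch 2.2.2.1.2 (add ¬S, ¬S):
                    (¬T ↔ ¬R): β-rule — branch into ¬T, ¬R  //  ¬¬T, ¬¬R.
                      branch 2.2.2.1.2.1 (add ¬T, ¬R):
                        × closes — contains both T and ¬T.
                      branch 2.2.2.1.2.2 (add ¬¬T, ¬¬R):
                        × closes — contains both R and ¬R.
              branch 2.2.2.2 (add ¬R):
                (S ↔ S): β-rule — branch into S, S  //  ¬S, ¬S.
                  branch 2.2.2.2.1 (add S, S):
                    × closes — contains both S and ¬S.
                  branch 2.2.2.2.2 (add ¬S, ¬S):
                    (¬T ↔ ¬R): β-rule — branch into ¬T, ¬R  //  ¬¬T, ¬¬R.
                      branch 2.2.2.2.2.1 (add ¬T, ¬R):
                        × closes — contains both T and ¬T.
                      branch 2.2.2.2.2.2 (add ¬¬T, ¬¬R):
                        × closes — contains both R and ¬R.
All 23 branches close.
Every branch closed, so the premises entail the conclusion.

Yes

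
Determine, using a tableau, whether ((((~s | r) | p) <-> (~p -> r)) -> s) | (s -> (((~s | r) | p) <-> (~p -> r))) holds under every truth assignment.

Valid

Assume the negation and expand:
Initial set: {~(((((~s | r) | p) <-> (~p -> r)) -> s) | (s -> (((~s | r) | p) <-> (~p -> r))))}.
~(((((~s | r) | p) <-> (~p -> r)) -> s) | (s -> (((~s | r) | p) <-> (~p -> r)))): α-rule — add ~((((~s | r) | p) <-> (~p -> r)) -> s), ~(s -> (((~s | r) | p) <-> (~p -> r))).
~((((~s | r) | p) <-> (~p -> r)) -> s): α-rule — add (((~s | r) | p) <-> (~p -> r)), ~s.
~(s -> (((~s | r) | p) <-> (~p -> r))): α-rule — add s, ~(((~s | r) | p) <-> (~p -> r)).
× closes — contains both s and ~s.
All 1 branch closes.
Every branch closed, so the negation is unsatisfiable and the formula is valid.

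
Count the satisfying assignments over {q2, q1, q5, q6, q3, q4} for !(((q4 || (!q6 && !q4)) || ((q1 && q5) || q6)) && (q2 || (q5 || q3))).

8

Initial set: {!(((q4 || (!q6 && !q4)) || ((q1 && q5) || q6)) && (q2 || (q5 || q3)))}.
!(((q4 || (!q6 && !q4)) || ((q1 && q5) || q6)) && (q2 || (q5 || q3))): β-rule — branch into !((q4 || (!q6 && !q4)) || ((q1 && q5) || q6))  //  !(q2 || (q5 || q3)).
  branch 1 (add !((q4 || (!q6 && !q4)) || ((q1 && q5) || q6))):
    !((q4 || (!q6 && !q4)) || ((q1 && q5) || q6)): α-rule — add !(q4 || (!q6 && !q4)), !((q1 && q5) || q6).
    !(q4 || (!q6 && !q4)): α-rule — add !q4, !(!q6 && !q4).
    !((q1 && q5) || q6): α-rule — add !(q1 && q5), !q6.
    !(!q6 && !q4): β-rule — branch into !!q6  //  !!q4.
      branch 1.1 (add !!q6):
        × closes — contains both q6 and !q6.
      branch 1.2 (add !!q4):
        × closes — contains both q4 and !q4.
  branch 2 (add !(q2 || (q5 || q3))):
    !(q2 || (q5 || q3)): α-rule — add !q2, !(q5 || q3).
    !(q5 || q3): α-rule — add !q5, !q3.
    ○ open, literals {q2=0, q3=0, q5=0}.
2 branches closed, 1 open.
Each open branch fixes some atoms; the unmentioned ones are free. Counting distinct full assignments: branch {q2=0, q3=0, q5=0} (q1, q6, q4) contributes 8 new. Total: 8.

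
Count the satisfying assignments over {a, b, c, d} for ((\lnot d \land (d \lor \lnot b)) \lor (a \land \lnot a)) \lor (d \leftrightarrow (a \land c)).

Initial set: {(((\lnot d \land (d \lor \lnot b)) \lor (a \land \lnot a)) \lor (d \leftrightarrow (a \land c)))}.
(((\lnot d \land (d \lor \lnot b)) \lor (a \land \lnot a)) \lor (d \leftrightarrow (a \land c))): β-rule — branch into ((\lnot d \land (d \lor \lnot b)) \lor (a \land \lnot a))  //  (d \leftrightarrow (a \land c)).
  branch 1 (add ((\lnot d \land (d \lor \lnot b)) \lor (a \land \lnot a))):
    ((\lnot d \land (d \lor \lnot b)) \lor (a \land \lnot a)): β-rule — branch into (\lnot d \land (d \lor \lnot b))  //  (a \land \lnot a).
      branch 1.1 (add (\lnot d \land (d \lor \lnot b))):
        (\lnot d \land (d \lor \lnot b)): α-rule — add \lnot d, (d \lor \lnot b).
        (d \lor \lnot b): β-rule — branch into d  //  \lnot b.
          branch 1.1.1 (add d):
            × closes — contains both d and \lnot d.
          branch 1.1.2 (add \lnot b):
            ○ open, literals {b=0, d=0}.
      branch 1.2 (add (a \land \lnot a)):
        (a \land \lnot a): α-rule — add a, \lnot a.
        × closes — contains both a and \lnot a.
  branch 2 (add (d \leftrightarrow (a \land c))):
    (d \leftrightarrow (a \land c)): β-rule — branch into d, (a \land c)  //  \lnot d, \lnot (a \land c).
      branch 2.1 (add d, (a \land c)):
        (a \land c): α-rule — add a, c.
        ○ open, literals {a=1, c=1, d=1}.
      branch 2.2 (add \lnot d, \lnot (a \land c)):
        \lnot (a \land c): β-rule — branch into \lnot a  //  \lnot c.
          branch 2.2.1 (add \lnot a):
            ○ open, literals {a=0, d=0}.
          branch 2.2.2 (add \lnot c):
            ○ open, literals {c=0, d=0}.
2 branches closed, 4 open.
Each open branch fixes some atoms; the unmentioned ones are free. Counting distinct full assignments: branch {b=0, d=0} (a, c) contributes 4 new; branch {a=1, c=1, d=1} (b) contributes 2 new; branch {a=0, d=0} (b, c) contributes 2 new; branch {c=0, d=0} (a, b) contributes 1 new. Total: 9.

9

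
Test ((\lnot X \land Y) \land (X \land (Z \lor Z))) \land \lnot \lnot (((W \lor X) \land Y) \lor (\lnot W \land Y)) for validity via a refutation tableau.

Assume the negation and expand:
Initial set: {\lnot (((\lnot X \land Y) \land (X \land (Z \lor Z))) \land \lnot \lnot (((W \lor X) \land Y) \lor (\lnot W \land Y)))}.
\lnot (((\lnot X \land Y) \land (X \land (Z \lor Z))) \land \lnot \lnot (((W \lor X) \land Y) \lor (\lnot W \land Y))): β-rule — branch into \lnot ((\lnot X \land Y) \land (X \land (Z \lor Z)))  //  \lnot \lnot \lnot (((W \lor X) \land Y) \lor (\lnot W \land Y)).
  branch 1 (add \lnot ((\lnot X \land Y) \land (X \land (Z \lor Z)))):
    \lnot ((\lnot X \land Y) \land (X \land (Z \lor Z))): β-rule — branch into \lnot (\lnot X \land Y)  //  \lnot (X \land (Z \lor Z)).
      branch 1.1 (add \lnot (\lnot X \land Y)):
        \lnot (\lnot X \land Y): β-rule — branch into \lnot \lnot X  //  \lnot Y.
          branch 1.1.1 (add \lnot \lnot X):
            ○ open, literals {X=1}.
          branch 1.1.2 (add \lnot Y):
            ○ open, literals {Y=0}.
      branch 1.2 (add \lnot (X \land (Z \lor Z))):
        \lnot (X \land (Z \lor Z)): β-rule — branch into \lnot X  //  \lnot (Z \lor Z).
          branch 1.2.1 (add \lnot X):
            ○ open, literals {X=0}.
          branch 1.2.2 (add \lnot (Z \lor Z)):
            \lnot (Z \lor Z): α-rule — add \lnot Z, \lnot Z.
            ○ open, literals {Z=0}.
  branch 2 (add \lnot \lnot \lnot (((W \lor X) \land Y) \lor (\lnot W \land Y))):
    \lnot \lnot \lnot (((W \lor X) \land Y) \lor (\lnot W \land Y)): drop double negation, giving \lnot (((W \lor X) \land Y) \lor (\lnot W \land Y)).
    \lnot (((W \lor X) \land Y) \lor (\lnot W \land Y)): α-rule — add \lnot ((W \lor X) \land Y), \lnot (\lnot W \land Y).
    \lnot ((W \lor X) \land Y): β-rule — branch into \lnot (W \lor X)  //  \lnot Y.
      branch 2.1 (add \lnot (W \lor X)):
        \lnot (W \lor X): α-rule — add \lnot W, \lnot X.
        \lnot (\lnot W \land Y): β-rule — branch into \lnot \lnot W  //  \lnot Y.
          branch 2.1.1 (add \lnot \lnot W):
            × closes — contains both W and \lnot W.
          branch 2.1.2 (add \lnot Y):
            ○ open, literals {W=0, X=0, Y=0}.
      branch 2.2 (add \lnot Y):
        \lnot (\lnot W \land Y): β-rule — branch into \lnot \lnot W  //  \lnot Y.
          branch 2.2.1 (add \lnot \lnot W):
            ○ open, literals {W=1, Y=0}.
          branch 2.2.2 (add \lnot Y):
            ○ open, literals {Y=0}.
1 branch closed, 7 open.
An open branch gives a countermodel: X=1 (unmentioned atoms arbitrary); under it the original formula is false.

Not valid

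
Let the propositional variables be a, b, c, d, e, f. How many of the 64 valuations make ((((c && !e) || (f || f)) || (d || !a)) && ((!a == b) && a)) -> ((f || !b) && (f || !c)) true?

61

Initial set: {(((((c && !e) || (f || f)) || (d || !a)) && ((!a == b) && a)) -> ((f || !b) && (f || !c)))}.
(((((c && !e) || (f || f)) || (d || !a)) && ((!a == b) && a)) -> ((f || !b) && (f || !c))): β-rule — branch into !((((c && !e) || (f || f)) || (d || !a)) && ((!a == b) && a))  //  ((f || !b) && (f || !c)).
  branch 1 (add !((((c && !e) || (f || f)) || (d || !a)) && ((!a == b) && a))):
    !((((c && !e) || (f || f)) || (d || !a)) && ((!a == b) && a)): β-rule — branch into !(((c && !e) || (f || f)) || (d || !a))  //  !((!a == b) && a).
      branch 1.1 (add !(((c && !e) || (f || f)) || (d || !a))):
        !(((c && !e) || (f || f)) || (d || !a)): α-rule — add !((c && !e) || (f || f)), !(d || !a).
        !((c && !e) || (f || f)): α-rule — add !(c && !e), !(f || f).
        !(d || !a): α-rule — add !d, !!a.
        !(f || f): α-rule — add !f, !f.
        !(c && !e): β-rule — branch into !c  //  !!e.
          branch 1.1.1 (add !c):
            ○ open, literals {a=1, c=0, d=0, f=0}.
          branch 1.1.2 (add !!e):
            ○ open, literals {a=1, d=0, e=1, f=0}.
      branch 1.2 (add !((!a == b) && a)):
        !((!a == b) && a): β-rule — branch into !(!a == b)  //  !a.
          branch 1.2.1 (add !(!a == b)):
            !(!a == b): β-rule — branch into !a, !b  //  !!a, b.
              branch 1.2.1.1 (add !a, !b):
                ○ open, literals {a=0, b=0}.
              branch 1.2.1.2 (add !!a, b):
                ○ open, literals {a=1, b=1}.
          branch 1.2.2 (add !a):
            ○ open, literals {a=0}.
  branch 2 (add ((f || !b) && (f || !c))):
    ((f || !b) && (f || !c)): α-rule — add (f || !b), (f || !c).
    (f || !b): β-rule — branch into f  //  !b.
      branch 2.1 (add f):
        (f || !c): β-rule — branch into f  //  !c.
          branch 2.1.1 (add f):
            ○ open, literals {f=1}.
          branch 2.1.2 (add !c):
            ○ open, literals {c=0, f=1}.
      branch 2.2 (add !b):
        (f || !c): β-rule — branch into f  //  !c.
          branch 2.2.1 (add f):
            ○ open, literals {b=0, f=1}.
          branch 2.2.2 (add !c):
            ○ open, literals {b=0, c=0}.
0 branches closed, 9 open.
Each open branch fixes some atoms; the unmentioned ones are free. Counting distinct full assignments: branch {a=1, c=0, d=0, f=0} (b, e) contributes 4 new; branch {a=1, d=0, e=1, f=0} (b, c) contributes 2 new; branch {a=0, b=0} (c, d, e, f) contributes 16 new; branch {a=1, b=1} (c, d, e, f) contributes 13 new; branch {a=0} (b, c, d, e, f) contributes 16 new; branch {f=1} (a, b, c, d, e) contributes 8 new; branch {c=0, f=1} (a, b, d, e) contributes 0 new; branch {b=0, f=1} (a, c, d, e) contributes 0 new; branch {b=0, c=0} (a, d, e, f) contributes 2 new. Total: 61.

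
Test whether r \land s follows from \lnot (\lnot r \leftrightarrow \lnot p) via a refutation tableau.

No

Initial set: {\lnot (\lnot r \leftrightarrow \lnot p); \lnot (r \land s)}.
\lnot (\lnot r \leftrightarrow \lnot p): β-rule — branch into \lnot r, \lnot \lnot p  //  \lnot \lnot r, \lnot p.
  branch 1 (add \lnot r, \lnot \lnot p):
    \lnot (r \land s): β-rule — branch into \lnot r  //  \lnot s.
      branch 1.1 (add \lnot r):
        ○ open, literals {p=true, r=false}.
      branch 1.2 (add \lnot s):
        ○ open, literals {p=true, r=false, s=false}.
  branch 2 (add \lnot \lnot r, \lnot p):
    \lnot (r \land s): β-rule — branch into \lnot r  //  \lnot s.
      branch 2.1 (add \lnot r):
        × closes — contains both r and \lnot r.
      branch 2.2 (add \lnot s):
        ○ open, literals {p=false, r=true, s=false}.
1 branch closed, 3 open.
An open branch gives a countermodel: p=true, r=false (unmentioned atoms arbitrary); the premises hold there but the conclusion fails.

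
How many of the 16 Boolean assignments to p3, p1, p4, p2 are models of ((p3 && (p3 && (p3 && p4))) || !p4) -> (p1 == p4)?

Initial set: {(((p3 && (p3 && (p3 && p4))) || !p4) -> (p1 == p4))}.
(((p3 && (p3 && (p3 && p4))) || !p4) -> (p1 == p4)): β-rule — branch into !((p3 && (p3 && (p3 && p4))) || !p4)  //  (p1 == p4).
  branch 1 (add !((p3 && (p3 && (p3 && p4))) || !p4)):
    !((p3 && (p3 && (p3 && p4))) || !p4): α-rule — add !(p3 && (p3 && (p3 && p4))), !!p4.
    !(p3 && (p3 && (p3 && p4))): β-rule — branch into !p3  //  !(p3 && (p3 && p4)).
      branch 1.1 (add !p3):
        ○ open, literals {p3=false, p4=true}.
      branch 1.2 (add !(p3 && (p3 && p4))):
        !(p3 && (p3 && p4)): β-rule — branch into !p3  //  !(p3 && p4).
          branch 1.2.1 (add !p3):
            ○ open, literals {p3=false, p4=true}.
          branch 1.2.2 (add !(p3 && p4)):
            !(p3 && p4): β-rule — branch into !p3  //  !p4.
              branch 1.2.2.1 (add !p3):
                ○ open, literals {p3=false, p4=true}.
              branch 1.2.2.2 (add !p4):
                × closes — contains both p4 and !p4.
  branch 2 (add (p1 == p4)):
    (p1 == p4): β-rule — branch into p1, p4  //  !p1, !p4.
      branch 2.1 (add p1, p4):
        ○ open, literals {p1=true, p4=true}.
      branch 2.2 (add !p1, !p4):
        ○ open, literals {p1=false, p4=false}.
1 branch closed, 5 open.
Each open branch fixes some atoms; the unmentioned ones are free. Counting distinct full assignments: branch {p3=false, p4=true} (p1, p2) contributes 4 new; branch {p3=false, p4=true} (p1, p2) contributes 0 new; branch {p3=false, p4=true} (p1, p2) contributes 0 new; branch {p1=true, p4=true} (p3, p2) contributes 2 new; branch {p1=false, p4=false} (p3, p2) contributes 4 new. Total: 10.

10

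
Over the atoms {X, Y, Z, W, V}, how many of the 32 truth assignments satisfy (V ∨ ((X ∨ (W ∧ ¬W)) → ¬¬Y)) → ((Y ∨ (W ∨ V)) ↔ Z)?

Initial set: {T ((V ∨ ((X ∨ (W ∧ ¬W)) → ¬¬Y)) → ((Y ∨ (W ∨ V)) ↔ Z))}.
T ((V ∨ ((X ∨ (W ∧ ¬W)) → ¬¬Y)) → ((Y ∨ (W ∨ V)) ↔ Z)): β-rule — branch into F (V ∨ ((X ∨ (W ∧ ¬W)) → ¬¬Y))  //  T ((Y ∨ (W ∨ V)) ↔ Z).
  branch 1 (add F (V ∨ ((X ∨ (W ∧ ¬W)) → ¬¬Y))):
    F (V ∨ ((X ∨ (W ∧ ¬W)) → ¬¬Y)): α-rule — add F V, F ((X ∨ (W ∧ ¬W)) → ¬¬Y).
    F ((X ∨ (W ∧ ¬W)) → ¬¬Y): α-rule — add T (X ∨ (W ∧ ¬W)), F ¬¬Y.
    F ¬¬Y: drop double negation, giving F Y.
    T (X ∨ (W ∧ ¬W)): β-rule — branch into T X  //  T (W ∧ ¬W).
      branch 1.1 (add T X):
        ○ open, literals {V=false, X=true, Y=false}.
      branch 1.2 (add T (W ∧ ¬W)):
        T (W ∧ ¬W): α-rule — add T W, T ¬W.
        × closes — contains both W and ¬W.
  branch 2 (add T ((Y ∨ (W ∨ V)) ↔ Z)):
    T ((Y ∨ (W ∨ V)) ↔ Z): β-rule — branch into T (Y ∨ (W ∨ V)), T Z  //  F (Y ∨ (W ∨ V)), F Z.
      branch 2.1 (add T (Y ∨ (W ∨ V)), T Z):
        T (Y ∨ (W ∨ V)): β-rule — branch into T Y  //  T (W ∨ V).
          branch 2.1.1 (add T Y):
            ○ open, literals {Y=true, Z=true}.
          branch 2.1.2 (add T (W ∨ V)):
            T (W ∨ V): β-rule — branch into T W  //  T V.
              branch 2.1.2.1 (add T W):
                ○ open, literals {W=true, Z=true}.
              branch 2.1.2.2 (add T V):
                ○ open, literals {V=true, Z=true}.
      branch 2.2 (add F (Y ∨ (W ∨ V)), F Z):
        F (Y ∨ (W ∨ V)): α-rule — add F Y, F (W ∨ V).
        F (W ∨ V): α-rule — add F W, F V.
        ○ open, literals {V=false, W=false, Y=false, Z=false}.
1 branch closed, 5 open.
Each open branch fixes some atoms; the unmentioned ones are free. Counting distinct full assignments: branch {V=false, X=true, Y=false} (Z, W) contributes 4 new; branch {Y=true, Z=true} (X, W, V) contributes 8 new; branch {W=true, Z=true} (X, Y, V) contributes 3 new; branch {V=true, Z=true} (X, Y, W) contributes 2 new; branch {V=false, W=false, Y=false, Z=false} (X) contributes 1 new. Total: 18.

18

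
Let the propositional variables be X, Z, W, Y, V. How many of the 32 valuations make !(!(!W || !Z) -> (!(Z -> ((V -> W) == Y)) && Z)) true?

4

Initial set: {!(!(!W || !Z) -> (!(Z -> ((V -> W) == Y)) && Z))}.
!(!(!W || !Z) -> (!(Z -> ((V -> W) == Y)) && Z)): α-rule — add !(!W || !Z), !(!(Z -> ((V -> W) == Y)) && Z).
!(!W || !Z): α-rule — add !!W, !!Z.
!(!(Z -> ((V -> W) == Y)) && Z): β-rule — branch into !!(Z -> ((V -> W) == Y))  //  !Z.
  branch 1 (add !!(Z -> ((V -> W) == Y))):
    !!(Z -> ((V -> W) == Y)): β-rule — branch into !Z  //  ((V -> W) == Y).
      branch 1.1 (add !Z):
        × closes — contains both Z and !Z.
      branch 1.2 (add ((V -> W) == Y)):
        ((V -> W) == Y): β-rule — branch into (V -> W), Y  //  !(V -> W), !Y.
          branch 1.2.1 (add (V -> W), Y):
            (V -> W): β-rule — branch into !V  //  W.
              branch 1.2.1.1 (add !V):
                ○ open, literals {V=F, W=T, Y=T, Z=T}.
              branch 1.2.1.2 (add W):
                ○ open, literals {W=T, Y=T, Z=T}.
          branch 1.2.2 (add !(V -> W), !Y):
            !(V -> W): α-rule — add V, !W.
            × closes — contains both W and !W.
  branch 2 (add !Z):
    × closes — contains both Z and !Z.
3 branches closed, 2 open.
Each open branch fixes some atoms; the unmentioned ones are free. Counting distinct full assignments: branch {V=F, W=T, Y=T, Z=T} (X) contributes 2 new; branch {W=T, Y=T, Z=T} (X, V) contributes 2 new. Total: 4.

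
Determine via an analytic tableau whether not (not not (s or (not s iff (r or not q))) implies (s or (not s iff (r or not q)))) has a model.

Unsatisfiable

Initial set: {not (not not (s or (not s iff (r or not q))) implies (s or (not s iff (r or not q))))}.
not (not not (s or (not s iff (r or not q))) implies (s or (not s iff (r or not q)))): α-rule — add not not (s or (not s iff (r or not q))), not (s or (not s iff (r or not q))).
not not (s or (not s iff (r or not q))): drop double negation, giving (s or (not s iff (r or not q))).
not (s or (not s iff (r or not q))): α-rule — add not s, not (not s iff (r or not q)).
(s or (not s iff (r or not q))): β-rule — branch into s  //  (not s iff (r or not q)).
  branch 1 (add s):
    × closes — contains both s and not s.
  branch 2 (add (not s iff (r or not q))):
    not (not s iff (r or not q)): β-rule — branch into not s, not (r or not q)  //  not not s, (r or not q).
      branch 2.1 (add not s, not (r or not q)):
        not (r or not q): α-rule — add not r, not not q.
        (not s iff (r or not q)): β-rule — branch into not s, (r or not q)  //  not not s, not (r or not q).
          branch 2.1.1 (add not s, (r or not q)):
            (r or not q): β-rule — branch into r  //  not q.
              branch 2.1.1.1 (add r):
                × closes — contains both r and not r.
              branch 2.1.1.2 (add not q):
                × closes — contains both q and not q.
          branch 2.1.2 (add not not s, not (r or not q)):
            × closes — contains both s and not s.
      branch 2.2 (add not not s, (r or not q)):
        × closes — contains both s and not s.
All 5 branches close.
Every branch closed; the formula is unsatisfiable.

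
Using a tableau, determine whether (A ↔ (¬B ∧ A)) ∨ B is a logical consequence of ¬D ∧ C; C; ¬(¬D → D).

Initial set: {(¬D ∧ C); C; ¬(¬D → D); ¬((A ↔ (¬B ∧ A)) ∨ B)}.
(¬D ∧ C): α-rule — add ¬D, C.
¬(¬D → D): α-rule — add ¬D, ¬D.
¬((A ↔ (¬B ∧ A)) ∨ B): α-rule — add ¬(A ↔ (¬B ∧ A)), ¬B.
¬(A ↔ (¬B ∧ A)): β-rule — branch into A, ¬(¬B ∧ A)  //  ¬A, (¬B ∧ A).
  branch 1 (add A, ¬(¬B ∧ A)):
    ¬(¬B ∧ A): β-rule — branch into ¬¬B  //  ¬A.
      branch 1.1 (add ¬¬B):
        × closes — contains both B and ¬B.
      branch 1.2 (add ¬A):
        × closes — contains both A and ¬A.
  branch 2 (add ¬A, (¬B ∧ A)):
    (¬B ∧ A): α-rule — add ¬B, A.
    × closes — contains both A and ¬A.
All 3 branches close.
Every branch closed, so the premises entail the conclusion.

Yes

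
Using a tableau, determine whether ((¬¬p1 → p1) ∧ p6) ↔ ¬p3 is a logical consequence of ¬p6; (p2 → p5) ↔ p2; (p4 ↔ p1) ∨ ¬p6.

No

Initial set: {¬p6; ((p2 → p5) ↔ p2); ((p4 ↔ p1) ∨ ¬p6); ¬(((¬¬p1 → p1) ∧ p6) ↔ ¬p3)}.
((p2 → p5) ↔ p2): β-rule — branch into (p2 → p5), p2  //  ¬(p2 → p5), ¬p2.
  branch 1 (add (p2 → p5), p2):
    ((p4 ↔ p1) ∨ ¬p6): β-rule — branch into (p4 ↔ p1)  //  ¬p6.
      branch 1.1 (add (p4 ↔ p1)):
        ¬(((¬¬p1 → p1) ∧ p6) ↔ ¬p3): β-rule — branch into ((¬¬p1 → p1) ∧ p6), ¬¬p3  //  ¬((¬¬p1 → p1) ∧ p6), ¬p3.
          branch 1.1.1 (add ((¬¬p1 → p1) ∧ p6), ¬¬p3):
            ((¬¬p1 → p1) ∧ p6): α-rule — add (¬¬p1 → p1), p6.
            × closes — contains both p6 and ¬p6.
          branch 1.1.2 (add ¬((¬¬p1 → p1) ∧ p6), ¬p3):
            (p2 → p5): β-rule — branch into ¬p2  //  p5.
              branch 1.1.2.1 (add ¬p2):
                × closes — contains both p2 and ¬p2.
              branch 1.1.2.2 (add p5):
                (p4 ↔ p1): β-rule — branch into p4, p1  //  ¬p4, ¬p1.
                  branch 1.1.2.2.1 (add p4, p1):
                    ¬((¬¬p1 → p1) ∧ p6): β-rule — branch into ¬(¬¬p1 → p1)  //  ¬p6.
                      branch 1.1.2.2.1.1 (add ¬(¬¬p1 → p1)):
                        ¬(¬¬p1 → p1): α-rule — add ¬¬p1, ¬p1.
                        × closes — contains both p1 and ¬p1.
                      branch 1.1.2.2.1.2 (add ¬p6):
                        ○ open, literals {p1=T, p2=T, p3=F, p4=T, p5=T, p6=F}.
                  branch 1.1.2.2.2 (add ¬p4, ¬p1):
                    ¬((¬¬p1 → p1) ∧ p6): β-rule — branch into ¬(¬¬p1 → p1)  //  ¬p6.
                      branch 1.1.2.2.2.1 (add ¬(¬¬p1 → p1)):
                        ¬(¬¬p1 → p1): α-rule — add ¬¬p1, ¬p1.
                        ¬¬p1: drop double negation, giving p1.
                        × closes — contains both p1 and ¬p1.
                      branch 1.1.2.2.2.2 (add ¬p6):
                        ○ open, literals {p1=F, p2=T, p3=F, p4=F, p5=T, p6=F}.
      branch 1.2 (add ¬p6):
        ¬(((¬¬p1 → p1) ∧ p6) ↔ ¬p3): β-rule — branch into ((¬¬p1 → p1) ∧ p6), ¬¬p3  //  ¬((¬¬p1 → p1) ∧ p6), ¬p3.
          branch 1.2.1 (add ((¬¬p1 → p1) ∧ p6), ¬¬p3):
            ((¬¬p1 → p1) ∧ p6): α-rule — add (¬¬p1 → p1), p6.
            × closes — contains both p6 and ¬p6.
          branch 1.2.2 (add ¬((¬¬p1 → p1) ∧ p6), ¬p3):
            (p2 → p5): β-rule — branch into ¬p2  //  p5.
              branch 1.2.2.1 (add ¬p2):
                × closes — contains both p2 and ¬p2.
              branch 1.2.2.2 (add p5):
                ¬((¬¬p1 → p1) ∧ p6): β-rule — branch into ¬(¬¬p1 → p1)  //  ¬p6.
                  branch 1.2.2.2.1 (add ¬(¬¬p1 → p1)):
                    ¬(¬¬p1 → p1): α-rule — add ¬¬p1, ¬p1.
                    ¬¬p1: drop double negation, giving p1.
                    × closes — contains both p1 and ¬p1.
                  branch 1.2.2.2.2 (add ¬p6):
                    ○ open, literals {p2=T, p3=F, p5=T, p6=F}.
  branch 2 (add ¬(p2 → p5), ¬p2):
    ¬(p2 → p5): α-rule — add p2, ¬p5.
    × closes — contains both p2 and ¬p2.
8 branches closed, 3 open.
An open branch gives a countermodel: p1=T, p2=T, p3=F, p4=T, p5=T, p6=F (unmentioned atoms arbitrary); the premises hold there but the conclusion fails.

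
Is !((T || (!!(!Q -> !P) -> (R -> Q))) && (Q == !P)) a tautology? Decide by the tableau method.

Assume the negation and expand:
Initial set: {!!((T || (!!(!Q -> !P) -> (R -> Q))) && (Q == !P))}.
!!((T || (!!(!Q -> !P) -> (R -> Q))) && (Q == !P)): α-rule — add (T || (!!(!Q -> !P) -> (R -> Q))), (Q == !P).
(T || (!!(!Q -> !P) -> (R -> Q))): β-rule — branch into T  //  (!!(!Q -> !P) -> (R -> Q)).
  branch 1 (add T):
    (Q == !P): β-rule — branch into Q, !P  //  !Q, !!P.
      branch 1.1 (add Q, !P):
        ○ open, literals {P=0, Q=1, T=1}.
      branch 1.2 (add !Q, !!P):
        ○ open, literals {P=1, Q=0, T=1}.
  branch 2 (add (!!(!Q -> !P) -> (R -> Q))):
    (Q == !P): β-rule — branch into Q, !P  //  !Q, !!P.
      branch 2.1 (add Q, !P):
        (!!(!Q -> !P) -> (R -> Q)): β-rule — branch into !!!(!Q -> !P)  //  (R -> Q).
          branch 2.1.1 (add !!!(!Q -> !P)):
            !!!(!Q -> !P): drop double negation, giving !(!Q -> !P).
            !(!Q -> !P): α-rule — add !Q, !!P.
            × closes — contains both Q and !Q.
          branch 2.1.2 (add (R -> Q)):
            (R -> Q): β-rule — branch into !R  //  Q.
              branch 2.1.2.1 (add !R):
                ○ open, literals {P=0, Q=1, R=0}.
              branch 2.1.2.2 (add Q):
                ○ open, literals {P=0, Q=1}.
      branch 2.2 (add !Q, !!P):
        (!!(!Q -> !P) -> (R -> Q)): β-rule — branch into !!!(!Q -> !P)  //  (R -> Q).
          branch 2.2.1 (add !!!(!Q -> !P)):
            !!!(!Q -> !P): drop double negation, giving !(!Q -> !P).
            !(!Q -> !P): α-rule — add !Q, !!P.
            ○ open, literals {P=1, Q=0}.
          branch 2.2.2 (add (R -> Q)):
            (R -> Q): β-rule — branch into !R  //  Q.
              branch 2.2.2.1 (add !R):
                ○ open, literals {P=1, Q=0, R=0}.
              branch 2.2.2.2 (add Q):
                × closes — contains both Q and !Q.
2 branches closed, 6 open.
An open branch gives a countermodel: P=0, Q=1, T=1 (unmentioned atoms arbitrary); under it the original formula is false.

Not valid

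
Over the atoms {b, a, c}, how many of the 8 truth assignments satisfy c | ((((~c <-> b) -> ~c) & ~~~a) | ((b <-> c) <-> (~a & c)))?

7

Initial set: {(c | ((((~c <-> b) -> ~c) & ~~~a) | ((b <-> c) <-> (~a & c))))}.
(c | ((((~c <-> b) -> ~c) & ~~~a) | ((b <-> c) <-> (~a & c)))): β-rule — branch into c  //  ((((~c <-> b) -> ~c) & ~~~a) | ((b <-> c) <-> (~a & c))).
  branch 1 (add c):
    ○ open, literals {c=true}.
  branch 2 (add ((((~c <-> b) -> ~c) & ~~~a) | ((b <-> c) <-> (~a & c)))):
    ((((~c <-> b) -> ~c) & ~~~a) | ((b <-> c) <-> (~a & c))): β-rule — branch into (((~c <-> b) -> ~c) & ~~~a)  //  ((b <-> c) <-> (~a & c)).
      branch 2.1 (add (((~c <-> b) -> ~c) & ~~~a)):
        (((~c <-> b) -> ~c) & ~~~a): α-rule — add ((~c <-> b) -> ~c), ~~~a.
        ~~~a: drop double negation, giving ~a.
        ((~c <-> b) -> ~c): β-rule — branch into ~(~c <-> b)  //  ~c.
          branch 2.1.1 (add ~(~c <-> b)):
            ~(~c <-> b): β-rule — branch into ~c, ~b  //  ~~c, b.
              branch 2.1.1.1 (add ~c, ~b):
                ○ open, literals {a=false, b=false, c=false}.
              branch 2.1.1.2 (add ~~c, b):
                ○ open, literals {a=false, b=true, c=true}.
          branch 2.1.2 (add ~c):
            ○ open, literals {a=false, c=false}.
      branch 2.2 (add ((b <-> c) <-> (~a & c))):
        ((b <-> c) <-> (~a & c)): β-rule — branch into (b <-> c), (~a & c)  //  ~(b <-> c), ~(~a & c).
          branch 2.2.1 (add (b <-> c), (~a & c)):
            (~a & c): α-rule — add ~a, c.
            (b <-> c): β-rule — branch into b, c  //  ~b, ~c.
              branch 2.2.1.1 (add b, c):
                ○ open, literals {a=false, b=true, c=true}.
              branch 2.2.1.2 (add ~b, ~c):
                × closes — contains both c and ~c.
          branch 2.2.2 (add ~(b <-> c), ~(~a & c)):
            ~(b <-> c): β-rule — branch into b, ~c  //  ~b, c.
              branch 2.2.2.1 (add b, ~c):
                ~(~a & c): β-rule — branch into ~~a  //  ~c.
                  branch 2.2.2.1.1 (add ~~a):
                    ○ open, literals {a=true, b=true, c=false}.
                  branch 2.2.2.1.2 (add ~c):
                    ○ open, literals {b=true, c=false}.
              branch 2.2.2.2 (add ~b, c):
                ~(~a & c): β-rule — branch into ~~a  //  ~c.
                  branch 2.2.2.2.1 (add ~~a):
                    ○ open, literals {a=true, b=false, c=true}.
                  branch 2.2.2.2.2 (add ~c):
                    × closes — contains both c and ~c.
2 branches closed, 8 open.
Each open branch fixes some atoms; the unmentioned ones are free. Counting distinct full assignments: branch {c=true} (b, a) contributes 4 new; branch {a=false, b=false, c=false} (none free) contributes 1 new; branch {a=false, b=true, c=true} (none free) contributes 0 new; branch {a=false, c=false} (b) contributes 1 new; branch {a=false, b=true, c=true} (none free) contributes 0 new; branch {a=true, b=true, c=false} (none free) contributes 1 new; branch {b=true, c=false} (a) contributes 0 new; branch {a=true, b=false, c=true} (none free) contributes 0 new. Total: 7.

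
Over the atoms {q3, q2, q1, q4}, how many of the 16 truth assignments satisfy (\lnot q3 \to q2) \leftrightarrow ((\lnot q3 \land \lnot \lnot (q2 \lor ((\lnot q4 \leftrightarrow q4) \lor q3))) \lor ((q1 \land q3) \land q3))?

12

Initial set: {((\lnot q3 \to q2) \leftrightarrow ((\lnot q3 \land \lnot \lnot (q2 \lor ((\lnot q4 \leftrightarrow q4) \lor q3))) \lor ((q1 \land q3) \land q3)))}.
((\lnot q3 \to q2) \leftrightarrow ((\lnot q3 \land \lnot \lnot (q2 \lor ((\lnot q4 \leftrightarrow q4) \lor q3))) \lor ((q1 \land q3) \land q3))): β-rule — branch into (\lnot q3 \to q2), ((\lnot q3 \land \lnot \lnot (q2 \lor ((\lnot q4 \leftrightarrow q4) \lor q3))) \lor ((q1 \land q3) \land q3))  //  \lnot (\lnot q3 \to q2), \lnot ((\lnot q3 \land \lnot \lnot (q2 \lor ((\lnot q4 \leftrightarrow q4) \lor q3))) \lor ((q1 \land q3) \land q3)).
  branch 1 (add (\lnot q3 \to q2), ((\lnot q3 \land \lnot \lnot (q2 \lor ((\lnot q4 \leftrightarrow q4) \lor q3))) \lor ((q1 \land q3) \land q3))):
    (\lnot q3 \to q2): β-rule — branch into \lnot \lnot q3  //  q2.
      branch 1.1 (add \lnot \lnot q3):
        ((\lnot q3 \land \lnot \lnot (q2 \lor ((\lnot q4 \leftrightarrow q4) \lor q3))) \lor ((q1 \land q3) \land q3)): β-rule — branch into (\lnot q3 \land \lnot \lnot (q2 \lor ((\lnot q4 \leftrightarrow q4) \lor q3)))  //  ((q1 \land q3) \land q3).
          branch 1.1.1 (add (\lnot q3 \land \lnot \lnot (q2 \lor ((\lnot q4 \leftrightarrow q4) \lor q3)))):
            (\lnot q3 \land \lnot \lnot (q2 \lor ((\lnot q4 \leftrightarrow q4) \lor q3))): α-rule — add \lnot q3, \lnot \lnot (q2 \lor ((\lnot q4 \leftrightarrow q4) \lor q3)).
            × closes — contains both q3 and \lnot q3.
          branch 1.1.2 (add ((q1 \land q3) \land q3)):
            ((q1 \land q3) \land q3): α-rule — add (q1 \land q3), q3.
            (q1 \land q3): α-rule — add q1, q3.
            ○ open, literals {q1=true, q3=true}.
      branch 1.2 (add q2):
        ((\lnot q3 \land \lnot \lnot (q2 \lor ((\lnot q4 \leftrightarrow q4) \lor q3))) \lor ((q1 \land q3) \land q3)): β-rule — branch into (\lnot q3 \land \lnot \lnot (q2 \lor ((\lnot q4 \leftrightarrow q4) \lor q3)))  //  ((q1 \land q3) \land q3).
          branch 1.2.1 (add (\lnot q3 \land \lnot \lnot (q2 \lor ((\lnot q4 \leftrightarrow q4) \lor q3)))):
            (\lnot q3 \land \lnot \lnot (q2 \lor ((\lnot q4 \leftrightarrow q4) \lor q3))): α-rule — add \lnot q3, \lnot \lnot (q2 \lor ((\lnot q4 \leftrightarrow q4) \lor q3)).
            \lnot \lnot (q2 \lor ((\lnot q4 \leftrightarrow q4) \lor q3)): drop double negation, giving (q2 \lor ((\lnot q4 \leftrightarrow q4) \lor q3)).
            (q2 \lor ((\lnot q4 \leftrightarrow q4) \lor q3)): β-rule — branch into q2  //  ((\lnot q4 \leftrightarrow q4) \lor q3).
              branch 1.2.1.1 (add q2):
                ○ open, literals {q2=true, q3=false}.
              branch 1.2.1.2 (add ((\lnot q4 \leftrightarrow q4) \lor q3)):
                ((\lnot q4 \leftrightarrow q4) \lor q3): β-rule — branch into (\lnot q4 \leftrightarrow q4)  //  q3.
                  branch 1.2.1.2.1 (add (\lnot q4 \leftrightarrow q4)):
                    (\lnot q4 \leftrightarrow q4): β-rule — branch into \lnot q4, q4  //  \lnot \lnot q4, \lnot q4.
                      branch 1.2.1.2.1.1 (add \lnot q4, q4):
                        × closes — contains both q4 and \lnot q4.
                      branch 1.2.1.2.1.2 (add \lnot \lnot q4, \lnot q4):
                        × closes — contains both q4 and \lnot q4.
                  branch 1.2.1.2.2 (add q3):
                    × closes — contains both q3 and \lnot q3.
          branch 1.2.2 (add ((q1 \land q3) \land q3)):
            ((q1 \land q3) \land q3): α-rule — add (q1 \land q3), q3.
            (q1 \land q3): α-rule — add q1, q3.
            ○ open, literals {q1=true, q2=true, q3=true}.
  branch 2 (add \lnot (\lnot q3 \to q2), \lnot ((\lnot q3 \land \lnot \lnot (q2 \lor ((\lnot q4 \leftrightarrow q4) \lor q3))) \lor ((q1 \land q3) \land q3))):
    \lnot (\lnot q3 \to q2): α-rule — add \lnot q3, \lnot q2.
    \lnot ((\lnot q3 \land \lnot \lnot (q2 \lor ((\lnot q4 \leftrightarrow q4) \lor q3))) \lor ((q1 \land q3) \land q3)): α-rule — add \lnot (\lnot q3 \land \lnot \lnot (q2 \lor ((\lnot q4 \leftrightarrow q4) \lor q3))), \lnot ((q1 \land q3) \land q3).
    \lnot (\lnot q3 \land \lnot \lnot (q2 \lor ((\lnot q4 \leftrightarrow q4) \lor q3))): β-rule — branch into \lnot \lnot q3  //  \lnot \lnot \lnot (q2 \lor ((\lnot q4 \leftrightarrow q4) \lor q3)).
      branch 2.1 (add \lnot \lnot q3):
        × closes — contains both q3 and \lnot q3.
      branch 2.2 (add \lnot \lnot \lnot (q2 \lor ((\lnot q4 \leftrightarrow q4) \lor q3))):
        \lnot \lnot \lnot (q2 \lor ((\lnot q4 \leftrightarrow q4) \lor q3)): drop double negation, giving \lnot (q2 \lor ((\lnot q4 \leftrightarrow q4) \lor q3)).
        \lnot (q2 \lor ((\lnot q4 \leftrightarrow q4) \lor q3)): α-rule — add \lnot q2, \lnot ((\lnot q4 \leftrightarrow q4) \lor q3).
        \lnot ((\lnot q4 \leftrightarrow q4) \lor q3): α-rule — add \lnot (\lnot q4 \leftrightarrow q4), \lnot q3.
        \lnot ((q1 \land q3) \land q3): β-rule — branch into \lnot (q1 \land q3)  //  \lnot q3.
          branch 2.2.1 (add \lnot (q1 \land q3)):
            \lnot (\lnot q4 \leftrightarrow q4): β-rule — branch into \lnot q4, \lnot q4  //  \lnot \lnot q4, q4.
              branch 2.2.1.1 (add \lnot q4, \lnot q4):
                \lnot (q1 \land q3): β-rule — branch into \lnot q1  //  \lnot q3.
                  branch 2.2.1.1.1 (add \lnot q1):
                    ○ open, literals {q1=false, q2=false, q3=false, q4=false}.
                  branch 2.2.1.1.2 (add \lnot q3):
                    ○ open, literals {q2=false, q3=false, q4=false}.
              branch 2.2.1.2 (add \lnot \lnot q4, q4):
                \lnot (q1 \land q3): β-rule — branch into \lnot q1  //  \lnot q3.
                  branch 2.2.1.2.1 (add \lnot q1):
                    ○ open, literals {q1=false, q2=false, q3=false, q4=true}.
                  branch 2.2.1.2.2 (add \lnot q3):
                    ○ open, literals {q2=false, q3=false, q4=true}.
          branch 2.2.2 (add \lnot q3):
            \lnot (\lnot q4 \leftrightarrow q4): β-rule — branch into \lnot q4, \lnot q4  //  \lnot \lnot q4, q4.
              branch 2.2.2.1 (add \lnot q4, \lnot q4):
                ○ open, literals {q2=false, q3=false, q4=false}.
              branch 2.2.2.2 (add \lnot \lnot q4, q4):
                ○ open, literals {q2=false, q3=false, q4=true}.
5 branches closed, 9 open.
Each open branch fixes some atoms; the unmentioned ones are free. Counting distinct full assignments: branch {q1=true, q3=true} (q2, q4) contributes 4 new; branch {q2=true, q3=false} (q1, q4) contributes 4 new; branch {q1=true, q2=true, q3=true} (q4) contributes 0 new; branch {q1=false, q2=false, q3=false, q4=false} (none free) contributes 1 new; branch {q2=false, q3=false, q4=false} (q1) contributes 1 new; branch {q1=false, q2=false, q3=false, q4=true} (none free) contributes 1 new; branch {q2=false, q3=false, q4=true} (q1) contributes 1 new; branch {q2=false, q3=false, q4=false} (q1) contributes 0 new; branch {q2=false, q3=false, q4=true} (q1) contributes 0 new. Total: 12.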